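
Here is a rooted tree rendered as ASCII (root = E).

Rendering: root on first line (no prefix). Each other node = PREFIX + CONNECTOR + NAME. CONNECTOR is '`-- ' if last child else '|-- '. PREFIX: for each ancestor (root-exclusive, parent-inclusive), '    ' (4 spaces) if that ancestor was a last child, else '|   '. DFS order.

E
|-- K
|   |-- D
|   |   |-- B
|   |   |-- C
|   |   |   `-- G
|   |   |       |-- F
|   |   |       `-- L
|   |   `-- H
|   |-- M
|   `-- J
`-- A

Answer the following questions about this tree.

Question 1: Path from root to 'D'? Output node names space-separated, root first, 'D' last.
Answer: E K D

Derivation:
Walk down from root: E -> K -> D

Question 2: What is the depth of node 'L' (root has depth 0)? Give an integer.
Answer: 5

Derivation:
Path from root to L: E -> K -> D -> C -> G -> L
Depth = number of edges = 5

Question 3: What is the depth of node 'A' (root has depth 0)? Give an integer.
Path from root to A: E -> A
Depth = number of edges = 1

Answer: 1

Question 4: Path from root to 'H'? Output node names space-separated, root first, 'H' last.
Answer: E K D H

Derivation:
Walk down from root: E -> K -> D -> H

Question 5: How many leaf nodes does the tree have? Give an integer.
Leaves (nodes with no children): A, B, F, H, J, L, M

Answer: 7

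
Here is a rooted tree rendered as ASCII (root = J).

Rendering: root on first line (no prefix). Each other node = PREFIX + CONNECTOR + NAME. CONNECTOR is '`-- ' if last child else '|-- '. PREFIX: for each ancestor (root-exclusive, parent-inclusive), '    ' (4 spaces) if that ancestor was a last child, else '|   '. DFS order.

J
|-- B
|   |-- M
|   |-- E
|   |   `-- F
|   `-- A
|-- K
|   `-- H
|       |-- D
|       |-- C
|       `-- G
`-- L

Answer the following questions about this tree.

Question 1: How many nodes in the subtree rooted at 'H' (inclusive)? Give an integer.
Answer: 4

Derivation:
Subtree rooted at H contains: C, D, G, H
Count = 4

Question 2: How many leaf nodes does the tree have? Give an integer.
Leaves (nodes with no children): A, C, D, F, G, L, M

Answer: 7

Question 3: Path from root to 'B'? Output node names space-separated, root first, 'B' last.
Answer: J B

Derivation:
Walk down from root: J -> B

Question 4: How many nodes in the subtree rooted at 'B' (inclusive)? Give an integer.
Answer: 5

Derivation:
Subtree rooted at B contains: A, B, E, F, M
Count = 5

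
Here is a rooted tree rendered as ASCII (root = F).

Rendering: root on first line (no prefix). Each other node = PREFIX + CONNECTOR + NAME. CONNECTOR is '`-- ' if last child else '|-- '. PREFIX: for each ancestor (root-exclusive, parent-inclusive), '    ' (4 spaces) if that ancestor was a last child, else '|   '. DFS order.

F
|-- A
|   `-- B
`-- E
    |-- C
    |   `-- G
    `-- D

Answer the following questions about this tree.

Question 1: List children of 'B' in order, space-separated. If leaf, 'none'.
Node B's children (from adjacency): (leaf)

Answer: none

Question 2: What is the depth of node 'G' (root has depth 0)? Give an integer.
Path from root to G: F -> E -> C -> G
Depth = number of edges = 3

Answer: 3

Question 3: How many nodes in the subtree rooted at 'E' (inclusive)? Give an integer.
Answer: 4

Derivation:
Subtree rooted at E contains: C, D, E, G
Count = 4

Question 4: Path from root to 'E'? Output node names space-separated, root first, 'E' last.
Walk down from root: F -> E

Answer: F E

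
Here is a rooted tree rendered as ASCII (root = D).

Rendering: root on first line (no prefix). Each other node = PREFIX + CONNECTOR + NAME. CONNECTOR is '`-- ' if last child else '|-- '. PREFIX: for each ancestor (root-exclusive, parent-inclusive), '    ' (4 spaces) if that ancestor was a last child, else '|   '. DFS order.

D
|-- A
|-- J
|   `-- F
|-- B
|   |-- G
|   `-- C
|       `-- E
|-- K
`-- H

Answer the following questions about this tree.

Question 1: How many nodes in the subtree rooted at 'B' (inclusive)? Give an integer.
Answer: 4

Derivation:
Subtree rooted at B contains: B, C, E, G
Count = 4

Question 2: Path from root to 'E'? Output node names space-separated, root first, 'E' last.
Walk down from root: D -> B -> C -> E

Answer: D B C E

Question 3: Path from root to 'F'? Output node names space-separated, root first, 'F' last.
Answer: D J F

Derivation:
Walk down from root: D -> J -> F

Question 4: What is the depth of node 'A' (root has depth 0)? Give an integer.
Path from root to A: D -> A
Depth = number of edges = 1

Answer: 1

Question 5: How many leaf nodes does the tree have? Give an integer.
Leaves (nodes with no children): A, E, F, G, H, K

Answer: 6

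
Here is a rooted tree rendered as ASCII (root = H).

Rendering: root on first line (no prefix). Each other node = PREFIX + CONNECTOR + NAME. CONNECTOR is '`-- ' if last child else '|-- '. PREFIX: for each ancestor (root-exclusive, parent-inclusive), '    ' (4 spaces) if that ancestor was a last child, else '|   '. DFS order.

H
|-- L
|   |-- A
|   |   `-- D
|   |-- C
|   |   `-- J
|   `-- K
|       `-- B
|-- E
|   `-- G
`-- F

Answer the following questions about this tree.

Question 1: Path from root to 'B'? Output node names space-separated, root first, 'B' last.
Answer: H L K B

Derivation:
Walk down from root: H -> L -> K -> B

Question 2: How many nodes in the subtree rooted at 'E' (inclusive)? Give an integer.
Subtree rooted at E contains: E, G
Count = 2

Answer: 2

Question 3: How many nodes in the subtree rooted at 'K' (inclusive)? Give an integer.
Subtree rooted at K contains: B, K
Count = 2

Answer: 2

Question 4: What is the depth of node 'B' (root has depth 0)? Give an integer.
Path from root to B: H -> L -> K -> B
Depth = number of edges = 3

Answer: 3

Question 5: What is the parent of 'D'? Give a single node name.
Scan adjacency: D appears as child of A

Answer: A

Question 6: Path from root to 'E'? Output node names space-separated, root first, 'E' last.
Answer: H E

Derivation:
Walk down from root: H -> E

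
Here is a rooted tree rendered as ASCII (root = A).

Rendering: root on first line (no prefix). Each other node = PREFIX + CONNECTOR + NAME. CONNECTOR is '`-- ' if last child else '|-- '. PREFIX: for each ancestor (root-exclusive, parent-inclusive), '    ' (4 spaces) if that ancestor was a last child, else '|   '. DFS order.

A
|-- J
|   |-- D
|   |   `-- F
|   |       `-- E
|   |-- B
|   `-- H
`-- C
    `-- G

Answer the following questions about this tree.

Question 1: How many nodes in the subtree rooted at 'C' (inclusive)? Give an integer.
Subtree rooted at C contains: C, G
Count = 2

Answer: 2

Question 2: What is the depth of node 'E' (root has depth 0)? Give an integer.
Path from root to E: A -> J -> D -> F -> E
Depth = number of edges = 4

Answer: 4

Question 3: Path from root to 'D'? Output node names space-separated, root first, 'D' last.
Answer: A J D

Derivation:
Walk down from root: A -> J -> D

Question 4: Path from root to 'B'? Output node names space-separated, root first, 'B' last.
Walk down from root: A -> J -> B

Answer: A J B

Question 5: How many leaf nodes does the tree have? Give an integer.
Leaves (nodes with no children): B, E, G, H

Answer: 4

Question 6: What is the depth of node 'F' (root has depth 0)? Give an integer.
Answer: 3

Derivation:
Path from root to F: A -> J -> D -> F
Depth = number of edges = 3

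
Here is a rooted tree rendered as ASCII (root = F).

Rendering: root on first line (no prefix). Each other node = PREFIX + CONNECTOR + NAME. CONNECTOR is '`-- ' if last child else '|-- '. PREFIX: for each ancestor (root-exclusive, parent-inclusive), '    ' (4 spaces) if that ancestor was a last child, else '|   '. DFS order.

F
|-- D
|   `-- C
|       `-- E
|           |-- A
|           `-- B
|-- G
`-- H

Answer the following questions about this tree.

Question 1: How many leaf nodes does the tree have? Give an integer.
Leaves (nodes with no children): A, B, G, H

Answer: 4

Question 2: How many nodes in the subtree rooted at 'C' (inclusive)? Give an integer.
Answer: 4

Derivation:
Subtree rooted at C contains: A, B, C, E
Count = 4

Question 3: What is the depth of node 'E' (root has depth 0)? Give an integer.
Answer: 3

Derivation:
Path from root to E: F -> D -> C -> E
Depth = number of edges = 3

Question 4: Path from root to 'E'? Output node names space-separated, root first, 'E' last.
Answer: F D C E

Derivation:
Walk down from root: F -> D -> C -> E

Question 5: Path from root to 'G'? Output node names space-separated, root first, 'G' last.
Walk down from root: F -> G

Answer: F G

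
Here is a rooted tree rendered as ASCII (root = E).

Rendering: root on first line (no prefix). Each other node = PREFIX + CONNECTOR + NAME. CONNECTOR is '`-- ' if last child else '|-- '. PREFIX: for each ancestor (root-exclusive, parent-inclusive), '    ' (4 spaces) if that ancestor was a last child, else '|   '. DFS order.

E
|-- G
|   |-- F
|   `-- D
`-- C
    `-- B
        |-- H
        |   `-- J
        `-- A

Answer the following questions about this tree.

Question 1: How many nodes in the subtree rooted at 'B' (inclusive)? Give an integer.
Subtree rooted at B contains: A, B, H, J
Count = 4

Answer: 4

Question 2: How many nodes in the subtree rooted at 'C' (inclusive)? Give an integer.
Subtree rooted at C contains: A, B, C, H, J
Count = 5

Answer: 5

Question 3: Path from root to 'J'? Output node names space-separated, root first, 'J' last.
Walk down from root: E -> C -> B -> H -> J

Answer: E C B H J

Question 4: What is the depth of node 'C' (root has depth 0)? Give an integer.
Answer: 1

Derivation:
Path from root to C: E -> C
Depth = number of edges = 1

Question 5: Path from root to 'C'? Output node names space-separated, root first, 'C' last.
Answer: E C

Derivation:
Walk down from root: E -> C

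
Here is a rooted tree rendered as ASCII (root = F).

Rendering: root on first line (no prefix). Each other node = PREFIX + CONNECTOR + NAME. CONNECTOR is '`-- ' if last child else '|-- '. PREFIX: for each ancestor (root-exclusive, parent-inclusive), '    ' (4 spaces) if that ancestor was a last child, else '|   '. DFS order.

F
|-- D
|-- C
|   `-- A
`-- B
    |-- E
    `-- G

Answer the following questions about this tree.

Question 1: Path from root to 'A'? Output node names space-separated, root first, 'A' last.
Walk down from root: F -> C -> A

Answer: F C A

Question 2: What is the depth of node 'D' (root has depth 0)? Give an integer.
Answer: 1

Derivation:
Path from root to D: F -> D
Depth = number of edges = 1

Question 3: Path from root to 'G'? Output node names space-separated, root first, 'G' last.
Walk down from root: F -> B -> G

Answer: F B G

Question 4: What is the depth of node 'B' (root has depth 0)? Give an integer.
Path from root to B: F -> B
Depth = number of edges = 1

Answer: 1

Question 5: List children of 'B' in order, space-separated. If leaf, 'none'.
Node B's children (from adjacency): E, G

Answer: E G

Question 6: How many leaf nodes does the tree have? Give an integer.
Leaves (nodes with no children): A, D, E, G

Answer: 4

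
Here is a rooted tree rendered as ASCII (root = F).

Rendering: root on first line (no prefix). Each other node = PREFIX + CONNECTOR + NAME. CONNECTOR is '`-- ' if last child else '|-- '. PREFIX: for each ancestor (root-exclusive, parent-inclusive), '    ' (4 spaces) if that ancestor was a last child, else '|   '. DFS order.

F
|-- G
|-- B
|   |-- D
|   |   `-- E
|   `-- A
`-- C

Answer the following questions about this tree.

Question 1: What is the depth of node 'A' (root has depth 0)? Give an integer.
Path from root to A: F -> B -> A
Depth = number of edges = 2

Answer: 2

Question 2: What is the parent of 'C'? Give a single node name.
Scan adjacency: C appears as child of F

Answer: F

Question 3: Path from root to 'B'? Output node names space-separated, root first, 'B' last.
Walk down from root: F -> B

Answer: F B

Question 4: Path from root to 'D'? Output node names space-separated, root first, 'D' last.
Walk down from root: F -> B -> D

Answer: F B D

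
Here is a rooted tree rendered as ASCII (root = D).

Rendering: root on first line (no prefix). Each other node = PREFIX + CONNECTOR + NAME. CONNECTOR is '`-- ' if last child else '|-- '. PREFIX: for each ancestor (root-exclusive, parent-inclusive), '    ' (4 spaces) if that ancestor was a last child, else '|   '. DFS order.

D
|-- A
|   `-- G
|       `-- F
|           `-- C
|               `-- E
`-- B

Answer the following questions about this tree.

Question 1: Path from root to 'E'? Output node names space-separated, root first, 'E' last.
Walk down from root: D -> A -> G -> F -> C -> E

Answer: D A G F C E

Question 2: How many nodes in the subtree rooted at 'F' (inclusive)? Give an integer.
Subtree rooted at F contains: C, E, F
Count = 3

Answer: 3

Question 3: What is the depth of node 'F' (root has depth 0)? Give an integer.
Path from root to F: D -> A -> G -> F
Depth = number of edges = 3

Answer: 3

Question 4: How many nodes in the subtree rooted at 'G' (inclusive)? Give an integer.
Subtree rooted at G contains: C, E, F, G
Count = 4

Answer: 4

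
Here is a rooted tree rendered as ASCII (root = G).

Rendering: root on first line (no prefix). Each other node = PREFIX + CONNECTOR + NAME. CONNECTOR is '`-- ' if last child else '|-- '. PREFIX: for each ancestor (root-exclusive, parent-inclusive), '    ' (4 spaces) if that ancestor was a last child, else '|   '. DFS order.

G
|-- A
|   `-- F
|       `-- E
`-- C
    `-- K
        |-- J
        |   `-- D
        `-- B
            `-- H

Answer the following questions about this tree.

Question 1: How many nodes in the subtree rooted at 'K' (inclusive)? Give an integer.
Answer: 5

Derivation:
Subtree rooted at K contains: B, D, H, J, K
Count = 5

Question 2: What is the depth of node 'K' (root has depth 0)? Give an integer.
Answer: 2

Derivation:
Path from root to K: G -> C -> K
Depth = number of edges = 2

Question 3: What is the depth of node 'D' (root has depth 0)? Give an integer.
Path from root to D: G -> C -> K -> J -> D
Depth = number of edges = 4

Answer: 4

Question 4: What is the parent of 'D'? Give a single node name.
Answer: J

Derivation:
Scan adjacency: D appears as child of J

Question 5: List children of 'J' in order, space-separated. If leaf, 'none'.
Answer: D

Derivation:
Node J's children (from adjacency): D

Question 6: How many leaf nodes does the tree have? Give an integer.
Answer: 3

Derivation:
Leaves (nodes with no children): D, E, H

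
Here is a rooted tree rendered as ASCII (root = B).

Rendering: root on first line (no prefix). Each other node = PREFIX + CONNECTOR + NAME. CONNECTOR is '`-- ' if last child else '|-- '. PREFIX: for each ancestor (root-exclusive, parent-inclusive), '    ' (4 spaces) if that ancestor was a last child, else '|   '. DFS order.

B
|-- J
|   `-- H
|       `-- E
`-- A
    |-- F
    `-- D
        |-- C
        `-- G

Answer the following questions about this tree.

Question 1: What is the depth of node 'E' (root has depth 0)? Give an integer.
Path from root to E: B -> J -> H -> E
Depth = number of edges = 3

Answer: 3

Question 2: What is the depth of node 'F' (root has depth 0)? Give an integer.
Answer: 2

Derivation:
Path from root to F: B -> A -> F
Depth = number of edges = 2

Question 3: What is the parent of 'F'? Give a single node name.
Answer: A

Derivation:
Scan adjacency: F appears as child of A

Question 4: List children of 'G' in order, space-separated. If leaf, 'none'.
Node G's children (from adjacency): (leaf)

Answer: none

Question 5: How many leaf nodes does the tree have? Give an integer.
Answer: 4

Derivation:
Leaves (nodes with no children): C, E, F, G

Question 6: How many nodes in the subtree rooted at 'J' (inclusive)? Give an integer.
Answer: 3

Derivation:
Subtree rooted at J contains: E, H, J
Count = 3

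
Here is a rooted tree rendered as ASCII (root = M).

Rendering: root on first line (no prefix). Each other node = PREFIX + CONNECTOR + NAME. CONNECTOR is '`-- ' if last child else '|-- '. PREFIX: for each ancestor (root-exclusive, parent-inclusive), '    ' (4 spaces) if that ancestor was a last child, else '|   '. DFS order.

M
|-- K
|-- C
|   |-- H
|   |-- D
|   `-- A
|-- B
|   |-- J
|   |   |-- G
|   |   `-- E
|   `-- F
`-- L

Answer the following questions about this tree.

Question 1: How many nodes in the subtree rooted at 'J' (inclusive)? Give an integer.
Subtree rooted at J contains: E, G, J
Count = 3

Answer: 3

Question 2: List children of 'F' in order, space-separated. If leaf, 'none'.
Answer: none

Derivation:
Node F's children (from adjacency): (leaf)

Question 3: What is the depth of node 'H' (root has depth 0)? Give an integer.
Path from root to H: M -> C -> H
Depth = number of edges = 2

Answer: 2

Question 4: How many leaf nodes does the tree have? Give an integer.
Answer: 8

Derivation:
Leaves (nodes with no children): A, D, E, F, G, H, K, L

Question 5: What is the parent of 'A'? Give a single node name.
Scan adjacency: A appears as child of C

Answer: C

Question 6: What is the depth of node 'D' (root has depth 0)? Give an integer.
Path from root to D: M -> C -> D
Depth = number of edges = 2

Answer: 2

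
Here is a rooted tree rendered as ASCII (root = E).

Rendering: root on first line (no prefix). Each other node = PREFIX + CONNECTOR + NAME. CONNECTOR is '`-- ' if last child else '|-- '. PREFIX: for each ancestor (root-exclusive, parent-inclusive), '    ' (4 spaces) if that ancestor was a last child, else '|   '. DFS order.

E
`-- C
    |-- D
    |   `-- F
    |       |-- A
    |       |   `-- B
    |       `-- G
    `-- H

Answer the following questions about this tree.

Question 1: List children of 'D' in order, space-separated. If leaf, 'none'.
Answer: F

Derivation:
Node D's children (from adjacency): F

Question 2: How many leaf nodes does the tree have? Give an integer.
Answer: 3

Derivation:
Leaves (nodes with no children): B, G, H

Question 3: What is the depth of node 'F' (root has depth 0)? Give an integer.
Path from root to F: E -> C -> D -> F
Depth = number of edges = 3

Answer: 3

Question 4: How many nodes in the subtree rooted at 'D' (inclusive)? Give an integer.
Answer: 5

Derivation:
Subtree rooted at D contains: A, B, D, F, G
Count = 5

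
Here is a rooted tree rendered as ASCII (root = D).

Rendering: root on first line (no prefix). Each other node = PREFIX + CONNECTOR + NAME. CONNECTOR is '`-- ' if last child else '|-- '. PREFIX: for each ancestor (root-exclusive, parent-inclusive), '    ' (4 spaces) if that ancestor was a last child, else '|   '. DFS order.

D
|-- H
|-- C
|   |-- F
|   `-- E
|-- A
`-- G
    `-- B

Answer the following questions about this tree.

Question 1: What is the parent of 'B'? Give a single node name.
Answer: G

Derivation:
Scan adjacency: B appears as child of G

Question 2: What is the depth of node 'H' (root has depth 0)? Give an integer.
Path from root to H: D -> H
Depth = number of edges = 1

Answer: 1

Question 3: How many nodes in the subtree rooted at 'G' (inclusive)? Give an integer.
Answer: 2

Derivation:
Subtree rooted at G contains: B, G
Count = 2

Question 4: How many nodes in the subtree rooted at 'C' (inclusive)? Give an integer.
Subtree rooted at C contains: C, E, F
Count = 3

Answer: 3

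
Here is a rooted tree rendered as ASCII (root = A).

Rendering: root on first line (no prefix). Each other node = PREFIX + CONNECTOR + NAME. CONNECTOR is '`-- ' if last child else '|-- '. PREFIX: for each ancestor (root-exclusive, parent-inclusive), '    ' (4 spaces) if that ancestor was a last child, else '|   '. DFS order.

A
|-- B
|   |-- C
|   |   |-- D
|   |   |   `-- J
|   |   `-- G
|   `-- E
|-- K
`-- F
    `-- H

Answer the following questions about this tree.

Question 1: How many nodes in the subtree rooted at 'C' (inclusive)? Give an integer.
Answer: 4

Derivation:
Subtree rooted at C contains: C, D, G, J
Count = 4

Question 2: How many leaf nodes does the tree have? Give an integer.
Answer: 5

Derivation:
Leaves (nodes with no children): E, G, H, J, K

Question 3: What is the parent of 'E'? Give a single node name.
Scan adjacency: E appears as child of B

Answer: B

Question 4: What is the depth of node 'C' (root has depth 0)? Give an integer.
Answer: 2

Derivation:
Path from root to C: A -> B -> C
Depth = number of edges = 2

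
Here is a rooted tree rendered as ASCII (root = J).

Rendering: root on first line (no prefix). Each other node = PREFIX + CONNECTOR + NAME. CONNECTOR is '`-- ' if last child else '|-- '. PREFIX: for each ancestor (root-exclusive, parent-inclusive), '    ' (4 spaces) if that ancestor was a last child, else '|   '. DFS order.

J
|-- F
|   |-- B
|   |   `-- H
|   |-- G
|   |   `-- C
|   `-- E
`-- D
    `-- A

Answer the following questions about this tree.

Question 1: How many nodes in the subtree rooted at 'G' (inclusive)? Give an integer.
Answer: 2

Derivation:
Subtree rooted at G contains: C, G
Count = 2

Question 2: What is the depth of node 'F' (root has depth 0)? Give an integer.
Path from root to F: J -> F
Depth = number of edges = 1

Answer: 1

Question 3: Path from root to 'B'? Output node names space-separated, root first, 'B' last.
Answer: J F B

Derivation:
Walk down from root: J -> F -> B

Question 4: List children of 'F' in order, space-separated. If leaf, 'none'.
Answer: B G E

Derivation:
Node F's children (from adjacency): B, G, E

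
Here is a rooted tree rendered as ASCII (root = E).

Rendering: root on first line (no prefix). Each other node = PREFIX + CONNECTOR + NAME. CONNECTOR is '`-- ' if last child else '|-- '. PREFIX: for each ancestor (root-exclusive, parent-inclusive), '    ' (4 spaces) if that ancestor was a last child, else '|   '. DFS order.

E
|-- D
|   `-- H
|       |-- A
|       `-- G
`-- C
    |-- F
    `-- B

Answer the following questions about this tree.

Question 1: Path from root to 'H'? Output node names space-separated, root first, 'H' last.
Answer: E D H

Derivation:
Walk down from root: E -> D -> H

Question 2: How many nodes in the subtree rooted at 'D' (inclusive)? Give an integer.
Subtree rooted at D contains: A, D, G, H
Count = 4

Answer: 4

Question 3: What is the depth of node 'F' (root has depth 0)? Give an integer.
Path from root to F: E -> C -> F
Depth = number of edges = 2

Answer: 2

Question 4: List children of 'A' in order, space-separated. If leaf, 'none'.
Answer: none

Derivation:
Node A's children (from adjacency): (leaf)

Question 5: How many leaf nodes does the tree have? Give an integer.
Leaves (nodes with no children): A, B, F, G

Answer: 4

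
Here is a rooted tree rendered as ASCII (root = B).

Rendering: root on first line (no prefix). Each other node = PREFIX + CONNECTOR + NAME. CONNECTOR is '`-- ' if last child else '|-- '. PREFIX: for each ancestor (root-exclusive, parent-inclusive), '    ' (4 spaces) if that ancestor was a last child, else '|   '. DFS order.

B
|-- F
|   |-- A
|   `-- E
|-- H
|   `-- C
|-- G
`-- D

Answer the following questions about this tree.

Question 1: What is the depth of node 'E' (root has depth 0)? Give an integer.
Answer: 2

Derivation:
Path from root to E: B -> F -> E
Depth = number of edges = 2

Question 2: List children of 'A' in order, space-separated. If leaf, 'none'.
Node A's children (from adjacency): (leaf)

Answer: none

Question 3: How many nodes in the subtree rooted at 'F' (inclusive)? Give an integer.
Subtree rooted at F contains: A, E, F
Count = 3

Answer: 3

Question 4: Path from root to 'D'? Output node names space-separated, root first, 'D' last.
Walk down from root: B -> D

Answer: B D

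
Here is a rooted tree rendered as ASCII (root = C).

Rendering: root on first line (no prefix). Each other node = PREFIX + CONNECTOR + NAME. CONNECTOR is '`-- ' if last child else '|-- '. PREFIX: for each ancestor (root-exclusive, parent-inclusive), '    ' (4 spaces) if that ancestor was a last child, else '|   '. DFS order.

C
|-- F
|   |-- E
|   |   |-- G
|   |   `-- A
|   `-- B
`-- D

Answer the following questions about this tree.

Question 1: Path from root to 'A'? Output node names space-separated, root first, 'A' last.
Answer: C F E A

Derivation:
Walk down from root: C -> F -> E -> A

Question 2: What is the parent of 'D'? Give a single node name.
Answer: C

Derivation:
Scan adjacency: D appears as child of C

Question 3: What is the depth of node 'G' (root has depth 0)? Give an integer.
Path from root to G: C -> F -> E -> G
Depth = number of edges = 3

Answer: 3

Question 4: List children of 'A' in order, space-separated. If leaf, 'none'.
Answer: none

Derivation:
Node A's children (from adjacency): (leaf)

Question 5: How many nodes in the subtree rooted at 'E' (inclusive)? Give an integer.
Subtree rooted at E contains: A, E, G
Count = 3

Answer: 3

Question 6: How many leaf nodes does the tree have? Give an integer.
Leaves (nodes with no children): A, B, D, G

Answer: 4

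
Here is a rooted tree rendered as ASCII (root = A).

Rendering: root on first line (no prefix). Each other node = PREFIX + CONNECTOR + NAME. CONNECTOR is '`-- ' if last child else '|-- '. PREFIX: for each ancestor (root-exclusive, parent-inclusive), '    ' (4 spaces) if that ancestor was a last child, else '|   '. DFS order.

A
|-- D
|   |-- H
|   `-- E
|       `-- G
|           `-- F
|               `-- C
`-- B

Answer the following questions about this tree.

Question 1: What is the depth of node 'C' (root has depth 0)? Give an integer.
Answer: 5

Derivation:
Path from root to C: A -> D -> E -> G -> F -> C
Depth = number of edges = 5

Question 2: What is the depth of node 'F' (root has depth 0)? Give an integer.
Answer: 4

Derivation:
Path from root to F: A -> D -> E -> G -> F
Depth = number of edges = 4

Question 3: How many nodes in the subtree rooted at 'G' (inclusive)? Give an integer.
Answer: 3

Derivation:
Subtree rooted at G contains: C, F, G
Count = 3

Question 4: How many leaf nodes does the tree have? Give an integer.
Answer: 3

Derivation:
Leaves (nodes with no children): B, C, H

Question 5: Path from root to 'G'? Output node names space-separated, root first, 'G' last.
Walk down from root: A -> D -> E -> G

Answer: A D E G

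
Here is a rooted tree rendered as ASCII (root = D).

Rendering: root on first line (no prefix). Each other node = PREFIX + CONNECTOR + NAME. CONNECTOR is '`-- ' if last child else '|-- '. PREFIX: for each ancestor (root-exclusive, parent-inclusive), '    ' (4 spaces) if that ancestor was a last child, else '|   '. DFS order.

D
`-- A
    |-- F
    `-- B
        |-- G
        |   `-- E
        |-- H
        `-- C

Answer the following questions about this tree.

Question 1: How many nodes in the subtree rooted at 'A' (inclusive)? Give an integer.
Answer: 7

Derivation:
Subtree rooted at A contains: A, B, C, E, F, G, H
Count = 7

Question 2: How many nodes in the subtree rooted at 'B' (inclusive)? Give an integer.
Subtree rooted at B contains: B, C, E, G, H
Count = 5

Answer: 5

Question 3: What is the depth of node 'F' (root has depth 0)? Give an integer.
Answer: 2

Derivation:
Path from root to F: D -> A -> F
Depth = number of edges = 2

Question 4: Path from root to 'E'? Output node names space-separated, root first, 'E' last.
Walk down from root: D -> A -> B -> G -> E

Answer: D A B G E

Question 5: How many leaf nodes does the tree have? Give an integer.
Answer: 4

Derivation:
Leaves (nodes with no children): C, E, F, H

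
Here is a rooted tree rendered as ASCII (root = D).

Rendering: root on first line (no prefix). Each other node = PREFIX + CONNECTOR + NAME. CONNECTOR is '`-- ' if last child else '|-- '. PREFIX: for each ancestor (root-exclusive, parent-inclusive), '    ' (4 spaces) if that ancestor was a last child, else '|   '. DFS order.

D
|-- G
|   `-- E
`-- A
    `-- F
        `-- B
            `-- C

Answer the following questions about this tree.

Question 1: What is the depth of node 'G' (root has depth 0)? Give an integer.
Path from root to G: D -> G
Depth = number of edges = 1

Answer: 1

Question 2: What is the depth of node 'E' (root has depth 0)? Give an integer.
Path from root to E: D -> G -> E
Depth = number of edges = 2

Answer: 2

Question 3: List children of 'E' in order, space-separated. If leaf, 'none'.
Node E's children (from adjacency): (leaf)

Answer: none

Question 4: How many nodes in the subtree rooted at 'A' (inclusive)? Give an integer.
Subtree rooted at A contains: A, B, C, F
Count = 4

Answer: 4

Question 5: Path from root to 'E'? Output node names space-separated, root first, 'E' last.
Walk down from root: D -> G -> E

Answer: D G E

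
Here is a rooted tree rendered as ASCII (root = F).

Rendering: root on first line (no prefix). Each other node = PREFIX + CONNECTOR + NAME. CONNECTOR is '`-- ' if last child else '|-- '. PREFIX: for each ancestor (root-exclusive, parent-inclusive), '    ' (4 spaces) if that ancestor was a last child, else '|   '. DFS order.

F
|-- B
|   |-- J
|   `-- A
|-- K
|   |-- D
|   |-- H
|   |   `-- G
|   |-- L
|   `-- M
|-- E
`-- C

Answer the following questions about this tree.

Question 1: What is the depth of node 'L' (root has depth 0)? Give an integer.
Path from root to L: F -> K -> L
Depth = number of edges = 2

Answer: 2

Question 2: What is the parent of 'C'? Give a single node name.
Answer: F

Derivation:
Scan adjacency: C appears as child of F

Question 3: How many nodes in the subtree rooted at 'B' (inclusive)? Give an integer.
Answer: 3

Derivation:
Subtree rooted at B contains: A, B, J
Count = 3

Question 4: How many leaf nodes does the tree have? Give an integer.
Leaves (nodes with no children): A, C, D, E, G, J, L, M

Answer: 8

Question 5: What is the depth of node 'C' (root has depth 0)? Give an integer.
Path from root to C: F -> C
Depth = number of edges = 1

Answer: 1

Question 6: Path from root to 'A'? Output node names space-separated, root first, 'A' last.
Walk down from root: F -> B -> A

Answer: F B A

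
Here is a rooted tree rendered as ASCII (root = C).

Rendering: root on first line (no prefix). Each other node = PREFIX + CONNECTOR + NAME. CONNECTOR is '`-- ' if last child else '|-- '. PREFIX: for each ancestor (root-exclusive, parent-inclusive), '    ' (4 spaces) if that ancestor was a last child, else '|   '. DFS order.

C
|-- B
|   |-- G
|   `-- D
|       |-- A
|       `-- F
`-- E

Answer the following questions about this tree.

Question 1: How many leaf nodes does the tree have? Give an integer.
Leaves (nodes with no children): A, E, F, G

Answer: 4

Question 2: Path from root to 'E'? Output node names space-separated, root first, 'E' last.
Walk down from root: C -> E

Answer: C E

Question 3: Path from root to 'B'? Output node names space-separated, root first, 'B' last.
Answer: C B

Derivation:
Walk down from root: C -> B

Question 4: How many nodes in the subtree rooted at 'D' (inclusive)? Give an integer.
Subtree rooted at D contains: A, D, F
Count = 3

Answer: 3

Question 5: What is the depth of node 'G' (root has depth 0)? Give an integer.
Path from root to G: C -> B -> G
Depth = number of edges = 2

Answer: 2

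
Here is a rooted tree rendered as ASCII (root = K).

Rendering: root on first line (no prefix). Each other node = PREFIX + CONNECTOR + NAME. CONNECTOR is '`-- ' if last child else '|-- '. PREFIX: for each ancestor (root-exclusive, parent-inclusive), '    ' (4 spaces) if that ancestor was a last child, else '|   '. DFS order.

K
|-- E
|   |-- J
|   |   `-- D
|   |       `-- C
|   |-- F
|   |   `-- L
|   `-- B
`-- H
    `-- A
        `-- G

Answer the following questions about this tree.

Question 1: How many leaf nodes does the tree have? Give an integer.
Leaves (nodes with no children): B, C, G, L

Answer: 4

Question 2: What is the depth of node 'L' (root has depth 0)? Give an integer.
Path from root to L: K -> E -> F -> L
Depth = number of edges = 3

Answer: 3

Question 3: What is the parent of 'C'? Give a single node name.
Answer: D

Derivation:
Scan adjacency: C appears as child of D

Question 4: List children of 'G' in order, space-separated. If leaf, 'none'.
Answer: none

Derivation:
Node G's children (from adjacency): (leaf)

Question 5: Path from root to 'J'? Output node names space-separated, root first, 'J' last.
Answer: K E J

Derivation:
Walk down from root: K -> E -> J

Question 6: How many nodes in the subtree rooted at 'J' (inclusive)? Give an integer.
Answer: 3

Derivation:
Subtree rooted at J contains: C, D, J
Count = 3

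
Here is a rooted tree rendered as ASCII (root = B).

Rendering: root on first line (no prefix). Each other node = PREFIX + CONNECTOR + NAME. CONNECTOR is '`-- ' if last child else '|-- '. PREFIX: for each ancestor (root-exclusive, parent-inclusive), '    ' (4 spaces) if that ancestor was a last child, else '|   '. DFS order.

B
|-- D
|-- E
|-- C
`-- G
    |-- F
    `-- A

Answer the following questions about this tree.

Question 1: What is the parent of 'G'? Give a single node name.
Scan adjacency: G appears as child of B

Answer: B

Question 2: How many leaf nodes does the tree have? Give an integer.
Leaves (nodes with no children): A, C, D, E, F

Answer: 5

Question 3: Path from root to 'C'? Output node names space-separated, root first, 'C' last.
Answer: B C

Derivation:
Walk down from root: B -> C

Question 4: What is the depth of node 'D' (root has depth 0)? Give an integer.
Path from root to D: B -> D
Depth = number of edges = 1

Answer: 1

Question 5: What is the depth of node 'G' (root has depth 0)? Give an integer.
Answer: 1

Derivation:
Path from root to G: B -> G
Depth = number of edges = 1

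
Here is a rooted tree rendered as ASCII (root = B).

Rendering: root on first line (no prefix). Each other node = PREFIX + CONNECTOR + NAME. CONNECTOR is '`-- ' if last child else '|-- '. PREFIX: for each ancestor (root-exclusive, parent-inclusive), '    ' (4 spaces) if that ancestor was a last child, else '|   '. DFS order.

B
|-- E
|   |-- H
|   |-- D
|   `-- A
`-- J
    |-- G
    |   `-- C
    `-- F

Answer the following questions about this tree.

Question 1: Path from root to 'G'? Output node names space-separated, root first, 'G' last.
Walk down from root: B -> J -> G

Answer: B J G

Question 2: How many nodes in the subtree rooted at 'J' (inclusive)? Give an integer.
Answer: 4

Derivation:
Subtree rooted at J contains: C, F, G, J
Count = 4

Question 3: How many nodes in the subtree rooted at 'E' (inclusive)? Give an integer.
Subtree rooted at E contains: A, D, E, H
Count = 4

Answer: 4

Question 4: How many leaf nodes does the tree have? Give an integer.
Answer: 5

Derivation:
Leaves (nodes with no children): A, C, D, F, H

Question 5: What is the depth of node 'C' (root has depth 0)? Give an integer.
Path from root to C: B -> J -> G -> C
Depth = number of edges = 3

Answer: 3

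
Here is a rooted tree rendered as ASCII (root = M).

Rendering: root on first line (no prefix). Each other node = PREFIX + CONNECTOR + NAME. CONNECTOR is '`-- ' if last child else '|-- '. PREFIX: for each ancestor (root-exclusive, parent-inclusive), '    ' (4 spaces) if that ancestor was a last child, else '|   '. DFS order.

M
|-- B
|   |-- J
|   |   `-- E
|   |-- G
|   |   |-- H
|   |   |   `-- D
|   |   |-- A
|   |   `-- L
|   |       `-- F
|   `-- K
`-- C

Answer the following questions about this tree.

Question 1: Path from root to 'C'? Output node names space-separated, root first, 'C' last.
Walk down from root: M -> C

Answer: M C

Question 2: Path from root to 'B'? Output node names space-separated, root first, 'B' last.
Answer: M B

Derivation:
Walk down from root: M -> B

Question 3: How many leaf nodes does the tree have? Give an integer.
Answer: 6

Derivation:
Leaves (nodes with no children): A, C, D, E, F, K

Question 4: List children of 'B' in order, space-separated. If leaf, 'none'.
Node B's children (from adjacency): J, G, K

Answer: J G K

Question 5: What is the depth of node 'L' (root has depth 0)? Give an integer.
Path from root to L: M -> B -> G -> L
Depth = number of edges = 3

Answer: 3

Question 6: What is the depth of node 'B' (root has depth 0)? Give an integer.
Path from root to B: M -> B
Depth = number of edges = 1

Answer: 1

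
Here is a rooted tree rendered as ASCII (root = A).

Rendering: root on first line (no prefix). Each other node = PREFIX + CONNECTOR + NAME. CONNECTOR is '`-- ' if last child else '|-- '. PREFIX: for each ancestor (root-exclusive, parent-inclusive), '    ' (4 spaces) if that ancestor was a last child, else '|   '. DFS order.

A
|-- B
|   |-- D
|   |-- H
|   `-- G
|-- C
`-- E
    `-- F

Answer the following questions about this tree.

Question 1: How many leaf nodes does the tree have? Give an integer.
Answer: 5

Derivation:
Leaves (nodes with no children): C, D, F, G, H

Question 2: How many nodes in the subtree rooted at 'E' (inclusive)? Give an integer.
Answer: 2

Derivation:
Subtree rooted at E contains: E, F
Count = 2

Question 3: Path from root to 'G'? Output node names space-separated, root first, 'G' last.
Answer: A B G

Derivation:
Walk down from root: A -> B -> G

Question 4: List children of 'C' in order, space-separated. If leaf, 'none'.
Node C's children (from adjacency): (leaf)

Answer: none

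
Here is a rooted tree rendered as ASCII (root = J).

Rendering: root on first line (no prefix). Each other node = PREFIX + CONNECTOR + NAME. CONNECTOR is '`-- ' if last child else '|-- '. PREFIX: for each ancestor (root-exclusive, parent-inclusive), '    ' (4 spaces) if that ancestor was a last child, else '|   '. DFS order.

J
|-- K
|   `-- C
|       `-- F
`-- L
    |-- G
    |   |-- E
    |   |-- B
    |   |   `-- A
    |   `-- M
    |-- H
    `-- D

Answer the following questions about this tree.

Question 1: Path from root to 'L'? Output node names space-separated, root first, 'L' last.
Walk down from root: J -> L

Answer: J L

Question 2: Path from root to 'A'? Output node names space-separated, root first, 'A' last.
Walk down from root: J -> L -> G -> B -> A

Answer: J L G B A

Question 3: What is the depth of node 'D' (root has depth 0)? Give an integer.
Path from root to D: J -> L -> D
Depth = number of edges = 2

Answer: 2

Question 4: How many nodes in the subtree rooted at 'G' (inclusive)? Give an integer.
Answer: 5

Derivation:
Subtree rooted at G contains: A, B, E, G, M
Count = 5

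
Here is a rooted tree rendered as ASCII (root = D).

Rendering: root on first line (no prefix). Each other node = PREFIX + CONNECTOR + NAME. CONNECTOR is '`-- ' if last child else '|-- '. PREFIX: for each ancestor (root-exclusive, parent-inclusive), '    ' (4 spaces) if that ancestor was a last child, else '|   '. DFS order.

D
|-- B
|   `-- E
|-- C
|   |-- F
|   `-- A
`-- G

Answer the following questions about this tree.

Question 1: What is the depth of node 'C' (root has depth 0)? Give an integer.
Answer: 1

Derivation:
Path from root to C: D -> C
Depth = number of edges = 1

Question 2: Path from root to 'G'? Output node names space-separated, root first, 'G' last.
Answer: D G

Derivation:
Walk down from root: D -> G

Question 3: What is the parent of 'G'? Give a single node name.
Answer: D

Derivation:
Scan adjacency: G appears as child of D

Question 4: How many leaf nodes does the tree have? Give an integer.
Answer: 4

Derivation:
Leaves (nodes with no children): A, E, F, G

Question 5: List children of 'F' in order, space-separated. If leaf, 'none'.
Answer: none

Derivation:
Node F's children (from adjacency): (leaf)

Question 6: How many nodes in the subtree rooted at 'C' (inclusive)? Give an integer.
Subtree rooted at C contains: A, C, F
Count = 3

Answer: 3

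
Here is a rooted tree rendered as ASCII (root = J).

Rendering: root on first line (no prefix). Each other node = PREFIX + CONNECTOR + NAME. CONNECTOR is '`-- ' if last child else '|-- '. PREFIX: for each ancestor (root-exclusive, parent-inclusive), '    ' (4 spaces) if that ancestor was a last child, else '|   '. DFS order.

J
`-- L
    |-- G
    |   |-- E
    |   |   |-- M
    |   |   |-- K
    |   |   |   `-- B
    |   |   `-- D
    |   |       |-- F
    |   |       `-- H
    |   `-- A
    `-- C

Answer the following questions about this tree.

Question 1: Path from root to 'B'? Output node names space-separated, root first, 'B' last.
Walk down from root: J -> L -> G -> E -> K -> B

Answer: J L G E K B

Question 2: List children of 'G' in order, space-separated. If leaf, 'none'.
Answer: E A

Derivation:
Node G's children (from adjacency): E, A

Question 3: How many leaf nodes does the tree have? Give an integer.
Leaves (nodes with no children): A, B, C, F, H, M

Answer: 6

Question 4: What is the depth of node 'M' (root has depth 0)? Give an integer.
Path from root to M: J -> L -> G -> E -> M
Depth = number of edges = 4

Answer: 4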